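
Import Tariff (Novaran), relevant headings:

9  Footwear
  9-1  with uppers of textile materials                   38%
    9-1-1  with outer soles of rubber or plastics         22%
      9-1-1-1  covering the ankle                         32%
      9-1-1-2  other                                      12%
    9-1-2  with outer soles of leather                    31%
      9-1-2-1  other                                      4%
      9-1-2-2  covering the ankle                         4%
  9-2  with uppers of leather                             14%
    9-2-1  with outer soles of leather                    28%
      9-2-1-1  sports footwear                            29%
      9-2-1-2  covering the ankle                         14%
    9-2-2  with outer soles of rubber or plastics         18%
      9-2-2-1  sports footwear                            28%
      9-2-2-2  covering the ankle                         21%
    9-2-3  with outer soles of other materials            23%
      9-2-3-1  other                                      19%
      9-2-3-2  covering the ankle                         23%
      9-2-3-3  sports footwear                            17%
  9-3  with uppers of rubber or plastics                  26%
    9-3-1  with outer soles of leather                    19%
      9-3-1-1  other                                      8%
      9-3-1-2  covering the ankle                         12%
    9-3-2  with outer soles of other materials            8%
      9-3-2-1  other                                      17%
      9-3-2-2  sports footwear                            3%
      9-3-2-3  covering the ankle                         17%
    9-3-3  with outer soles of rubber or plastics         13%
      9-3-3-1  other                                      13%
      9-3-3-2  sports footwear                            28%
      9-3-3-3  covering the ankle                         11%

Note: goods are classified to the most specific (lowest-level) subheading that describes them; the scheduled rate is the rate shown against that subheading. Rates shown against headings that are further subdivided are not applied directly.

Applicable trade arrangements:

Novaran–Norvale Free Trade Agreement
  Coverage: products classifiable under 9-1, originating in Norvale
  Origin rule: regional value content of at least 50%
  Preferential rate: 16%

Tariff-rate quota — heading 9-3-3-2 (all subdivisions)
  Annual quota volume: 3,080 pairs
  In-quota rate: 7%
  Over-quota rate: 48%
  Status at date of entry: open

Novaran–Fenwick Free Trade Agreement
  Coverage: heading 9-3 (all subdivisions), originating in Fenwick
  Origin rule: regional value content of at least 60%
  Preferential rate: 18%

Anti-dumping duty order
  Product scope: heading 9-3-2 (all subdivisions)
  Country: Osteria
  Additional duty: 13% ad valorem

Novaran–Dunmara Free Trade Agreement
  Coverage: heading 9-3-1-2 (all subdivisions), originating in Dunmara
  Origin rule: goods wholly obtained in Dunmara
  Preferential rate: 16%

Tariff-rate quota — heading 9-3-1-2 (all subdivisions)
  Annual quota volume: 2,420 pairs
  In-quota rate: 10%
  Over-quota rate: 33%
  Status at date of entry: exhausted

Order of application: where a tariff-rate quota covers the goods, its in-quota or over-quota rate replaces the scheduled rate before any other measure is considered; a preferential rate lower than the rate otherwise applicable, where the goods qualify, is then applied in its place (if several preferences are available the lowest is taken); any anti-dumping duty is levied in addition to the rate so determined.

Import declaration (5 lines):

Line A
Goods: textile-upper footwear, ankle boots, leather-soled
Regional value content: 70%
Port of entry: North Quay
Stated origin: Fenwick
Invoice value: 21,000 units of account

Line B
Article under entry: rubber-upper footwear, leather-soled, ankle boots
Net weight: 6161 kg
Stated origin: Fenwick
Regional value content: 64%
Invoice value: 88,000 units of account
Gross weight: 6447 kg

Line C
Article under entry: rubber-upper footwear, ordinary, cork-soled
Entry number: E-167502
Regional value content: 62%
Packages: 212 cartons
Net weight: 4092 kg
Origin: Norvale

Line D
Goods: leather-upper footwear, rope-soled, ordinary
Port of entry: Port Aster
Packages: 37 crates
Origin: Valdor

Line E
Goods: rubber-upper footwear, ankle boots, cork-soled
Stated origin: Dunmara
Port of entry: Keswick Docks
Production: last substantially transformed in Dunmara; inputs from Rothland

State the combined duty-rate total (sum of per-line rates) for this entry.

Line A: textile-upper → 9-1; leather-soled → 9-1-2; ankle boots → 9-1-2-2. Scheduled 4%. Fenwick agreement on 9-3: 9-1-2-2 not covered. → 4%.
Line B: rubber-upper → 9-3; leather-soled → 9-3-1; ankle boots → 9-3-1-2. Scheduled 12%. quota on 9-3-1-2 exhausted → over-quota 33%; Fenwick agreement on 9-3: RVC ≥ 60% → 18% available; preferential 18%. → 18%.
Line C: rubber-upper → 9-3; cork-soled → 9-3-2; ordinary → 9-3-2-1. Scheduled 17%. Norvale agreement on 9-1: 9-3-2-1 not covered. → 17%.
Line D: leather-upper → 9-2; rope-soled → 9-2-3; ordinary → 9-2-3-1. Scheduled 19%. No special measure applies. → 19%.
Line E: rubber-upper → 9-3; cork-soled → 9-3-2; ankle boots → 9-3-2-3. Scheduled 17%. Dunmara agreement on 9-3-1-2: 9-3-2-3 not covered. → 17%.
Sum: 4% + 18% + 17% + 19% + 17% = 75%.

75%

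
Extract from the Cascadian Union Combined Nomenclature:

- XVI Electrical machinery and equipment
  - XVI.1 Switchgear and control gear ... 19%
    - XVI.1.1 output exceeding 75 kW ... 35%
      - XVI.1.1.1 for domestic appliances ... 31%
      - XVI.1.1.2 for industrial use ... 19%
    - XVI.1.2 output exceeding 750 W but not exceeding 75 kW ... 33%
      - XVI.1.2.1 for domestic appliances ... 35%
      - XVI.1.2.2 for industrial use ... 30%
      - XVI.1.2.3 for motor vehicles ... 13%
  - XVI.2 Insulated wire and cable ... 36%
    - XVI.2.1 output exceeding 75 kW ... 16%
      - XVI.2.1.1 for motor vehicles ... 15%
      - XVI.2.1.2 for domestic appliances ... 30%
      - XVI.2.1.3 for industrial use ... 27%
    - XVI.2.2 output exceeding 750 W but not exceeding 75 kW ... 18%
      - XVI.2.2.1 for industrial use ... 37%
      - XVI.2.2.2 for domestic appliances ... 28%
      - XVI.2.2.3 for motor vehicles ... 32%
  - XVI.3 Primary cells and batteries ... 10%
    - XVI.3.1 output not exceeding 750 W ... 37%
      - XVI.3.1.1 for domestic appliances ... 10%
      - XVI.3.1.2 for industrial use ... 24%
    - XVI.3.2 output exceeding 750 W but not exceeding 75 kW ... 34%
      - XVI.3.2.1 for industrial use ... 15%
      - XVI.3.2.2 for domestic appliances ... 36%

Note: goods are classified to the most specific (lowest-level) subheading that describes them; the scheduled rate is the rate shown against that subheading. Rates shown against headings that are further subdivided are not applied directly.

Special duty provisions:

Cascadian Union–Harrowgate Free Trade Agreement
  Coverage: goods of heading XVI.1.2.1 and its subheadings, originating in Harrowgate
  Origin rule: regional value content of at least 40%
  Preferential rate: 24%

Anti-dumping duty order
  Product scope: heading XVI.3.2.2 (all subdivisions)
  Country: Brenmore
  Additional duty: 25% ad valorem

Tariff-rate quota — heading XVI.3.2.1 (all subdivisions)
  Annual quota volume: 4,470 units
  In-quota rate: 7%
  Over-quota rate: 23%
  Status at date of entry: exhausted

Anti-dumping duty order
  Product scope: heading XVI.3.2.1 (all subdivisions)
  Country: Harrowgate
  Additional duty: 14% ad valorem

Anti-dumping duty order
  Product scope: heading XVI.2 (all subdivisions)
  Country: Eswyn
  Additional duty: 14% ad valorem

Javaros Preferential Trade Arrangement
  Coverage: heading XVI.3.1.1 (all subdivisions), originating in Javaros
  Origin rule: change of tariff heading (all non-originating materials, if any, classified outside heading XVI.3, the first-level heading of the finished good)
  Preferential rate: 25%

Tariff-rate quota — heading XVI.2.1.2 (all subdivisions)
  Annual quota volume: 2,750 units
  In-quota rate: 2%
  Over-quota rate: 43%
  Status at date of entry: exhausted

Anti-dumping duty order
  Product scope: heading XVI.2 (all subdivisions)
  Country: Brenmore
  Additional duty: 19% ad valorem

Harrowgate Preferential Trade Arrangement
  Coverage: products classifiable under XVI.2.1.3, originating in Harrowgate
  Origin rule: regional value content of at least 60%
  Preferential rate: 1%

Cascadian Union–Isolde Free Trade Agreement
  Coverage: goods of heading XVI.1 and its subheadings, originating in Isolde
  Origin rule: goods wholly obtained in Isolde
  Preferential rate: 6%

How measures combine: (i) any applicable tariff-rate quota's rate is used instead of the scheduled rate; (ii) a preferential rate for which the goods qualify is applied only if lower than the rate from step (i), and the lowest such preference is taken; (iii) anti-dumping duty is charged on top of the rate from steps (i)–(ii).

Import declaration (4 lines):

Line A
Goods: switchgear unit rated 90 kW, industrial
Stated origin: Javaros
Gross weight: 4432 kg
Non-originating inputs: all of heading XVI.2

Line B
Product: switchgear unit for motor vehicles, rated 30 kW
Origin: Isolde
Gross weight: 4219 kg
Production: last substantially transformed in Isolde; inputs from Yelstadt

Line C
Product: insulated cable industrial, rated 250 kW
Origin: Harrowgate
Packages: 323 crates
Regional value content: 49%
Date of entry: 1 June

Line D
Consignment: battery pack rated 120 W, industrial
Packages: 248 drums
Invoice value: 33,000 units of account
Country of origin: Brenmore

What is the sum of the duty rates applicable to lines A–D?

83%

Line A: switchgear unit → XVI.1; rated 90 kW → XVI.1.1; industrial → XVI.1.1.2. Scheduled 19%. Javaros agreement on XVI.3.1.1: XVI.1.1.2 not covered. → 19%.
Line B: switchgear unit → XVI.1; rated 30 kW → XVI.1.2; for motor vehicles → XVI.1.2.3. Scheduled 13%. Isolde agreement on XVI.1: not wholly obtained. → 13%.
Line C: insulated cable → XVI.2; rated 250 kW → XVI.2.1; industrial → XVI.2.1.3. Scheduled 27%. Harrowgate agreement on XVI.1.2.1: XVI.2.1.3 not covered; Harrowgate agreement on XVI.2.1.3: RVC < 60%. → 27%.
Line D: battery pack → XVI.3; rated 120 W → XVI.3.1; industrial → XVI.3.1.2. Scheduled 24%. No special measure applies. → 24%.
Sum: 19% + 13% + 27% + 24% = 83%.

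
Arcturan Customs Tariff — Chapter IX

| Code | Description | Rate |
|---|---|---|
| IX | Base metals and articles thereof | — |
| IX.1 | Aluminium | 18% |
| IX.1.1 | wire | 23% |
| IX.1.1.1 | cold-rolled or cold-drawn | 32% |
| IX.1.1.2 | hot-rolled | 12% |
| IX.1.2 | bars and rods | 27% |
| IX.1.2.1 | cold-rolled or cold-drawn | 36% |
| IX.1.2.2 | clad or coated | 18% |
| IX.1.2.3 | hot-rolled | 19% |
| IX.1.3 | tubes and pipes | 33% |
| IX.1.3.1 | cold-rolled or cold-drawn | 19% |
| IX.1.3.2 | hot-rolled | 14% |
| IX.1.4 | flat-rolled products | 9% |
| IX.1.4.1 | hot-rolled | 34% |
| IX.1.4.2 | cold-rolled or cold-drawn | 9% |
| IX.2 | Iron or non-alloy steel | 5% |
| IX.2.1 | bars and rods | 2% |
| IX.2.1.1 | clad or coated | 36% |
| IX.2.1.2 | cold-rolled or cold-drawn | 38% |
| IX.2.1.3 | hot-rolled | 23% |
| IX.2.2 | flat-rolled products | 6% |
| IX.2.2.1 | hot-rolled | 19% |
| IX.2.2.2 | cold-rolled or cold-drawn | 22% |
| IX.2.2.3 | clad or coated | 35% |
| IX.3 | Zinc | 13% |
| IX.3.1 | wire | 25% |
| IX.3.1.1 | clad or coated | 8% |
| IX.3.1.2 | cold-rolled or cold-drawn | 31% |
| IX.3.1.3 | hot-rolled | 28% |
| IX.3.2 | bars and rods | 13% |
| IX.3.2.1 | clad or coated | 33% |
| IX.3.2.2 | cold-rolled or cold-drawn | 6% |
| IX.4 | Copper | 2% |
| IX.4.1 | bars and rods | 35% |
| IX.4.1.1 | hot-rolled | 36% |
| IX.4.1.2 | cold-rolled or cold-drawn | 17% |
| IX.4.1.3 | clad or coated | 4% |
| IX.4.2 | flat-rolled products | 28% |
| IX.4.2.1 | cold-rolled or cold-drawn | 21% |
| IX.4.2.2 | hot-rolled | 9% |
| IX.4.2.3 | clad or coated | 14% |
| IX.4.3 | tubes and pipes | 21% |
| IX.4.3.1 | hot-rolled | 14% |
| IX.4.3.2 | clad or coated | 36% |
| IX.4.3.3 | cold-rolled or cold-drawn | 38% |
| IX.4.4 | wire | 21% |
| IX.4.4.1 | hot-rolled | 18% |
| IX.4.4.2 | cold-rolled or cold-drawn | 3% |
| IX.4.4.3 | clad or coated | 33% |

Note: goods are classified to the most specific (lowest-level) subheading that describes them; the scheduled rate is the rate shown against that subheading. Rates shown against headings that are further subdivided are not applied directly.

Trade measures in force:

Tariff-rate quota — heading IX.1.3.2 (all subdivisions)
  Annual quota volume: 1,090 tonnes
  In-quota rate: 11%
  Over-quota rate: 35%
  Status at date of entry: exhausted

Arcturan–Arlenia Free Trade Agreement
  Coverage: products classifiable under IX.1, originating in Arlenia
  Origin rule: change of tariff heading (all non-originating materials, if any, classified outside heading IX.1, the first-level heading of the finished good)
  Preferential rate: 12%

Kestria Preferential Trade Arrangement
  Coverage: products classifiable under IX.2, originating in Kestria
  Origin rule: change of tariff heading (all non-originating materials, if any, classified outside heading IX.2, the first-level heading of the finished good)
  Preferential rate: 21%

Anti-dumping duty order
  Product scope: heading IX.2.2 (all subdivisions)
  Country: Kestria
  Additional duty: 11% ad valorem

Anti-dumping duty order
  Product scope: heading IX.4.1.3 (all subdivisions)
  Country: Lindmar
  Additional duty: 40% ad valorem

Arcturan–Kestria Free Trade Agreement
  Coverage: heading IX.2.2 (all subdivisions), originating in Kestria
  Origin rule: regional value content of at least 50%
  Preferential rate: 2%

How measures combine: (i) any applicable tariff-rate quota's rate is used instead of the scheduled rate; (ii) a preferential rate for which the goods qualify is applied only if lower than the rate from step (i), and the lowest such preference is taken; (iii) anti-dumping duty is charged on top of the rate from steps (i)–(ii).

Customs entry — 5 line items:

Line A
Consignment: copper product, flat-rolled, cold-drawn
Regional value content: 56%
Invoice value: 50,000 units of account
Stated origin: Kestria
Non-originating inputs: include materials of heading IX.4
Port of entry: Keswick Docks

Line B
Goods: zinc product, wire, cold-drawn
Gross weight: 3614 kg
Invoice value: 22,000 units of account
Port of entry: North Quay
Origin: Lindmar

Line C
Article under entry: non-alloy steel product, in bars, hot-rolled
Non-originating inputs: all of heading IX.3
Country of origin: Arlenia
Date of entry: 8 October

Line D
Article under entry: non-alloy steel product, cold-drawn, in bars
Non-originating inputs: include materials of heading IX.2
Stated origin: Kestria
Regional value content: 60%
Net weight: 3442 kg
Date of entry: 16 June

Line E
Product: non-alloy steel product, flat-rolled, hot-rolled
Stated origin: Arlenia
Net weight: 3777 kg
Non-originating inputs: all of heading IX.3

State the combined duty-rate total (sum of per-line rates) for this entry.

Line A: copper → IX.4; flat-rolled → IX.4.2; cold-drawn → IX.4.2.1. Scheduled 21%. Kestria agreement on IX.2: IX.4.2.1 not covered; Kestria agreement on IX.2.2: IX.4.2.1 not covered. → 21%.
Line B: zinc → IX.3; wire → IX.3.1; cold-drawn → IX.3.1.2. Scheduled 31%. No special measure applies. → 31%.
Line C: non-alloy steel → IX.2; in bars → IX.2.1; hot-rolled → IX.2.1.3. Scheduled 23%. Arlenia agreement on IX.1: IX.2.1.3 not covered. → 23%.
Line D: non-alloy steel → IX.2; in bars → IX.2.1; cold-drawn → IX.2.1.2. Scheduled 38%. Kestria agreement on IX.2: CTH not met; Kestria agreement on IX.2.2: IX.2.1.2 not covered. → 38%.
Line E: non-alloy steel → IX.2; flat-rolled → IX.2.2; hot-rolled → IX.2.2.1. Scheduled 19%. Arlenia agreement on IX.1: IX.2.2.1 not covered. → 19%.
Sum: 21% + 31% + 23% + 38% + 19% = 132%.

132%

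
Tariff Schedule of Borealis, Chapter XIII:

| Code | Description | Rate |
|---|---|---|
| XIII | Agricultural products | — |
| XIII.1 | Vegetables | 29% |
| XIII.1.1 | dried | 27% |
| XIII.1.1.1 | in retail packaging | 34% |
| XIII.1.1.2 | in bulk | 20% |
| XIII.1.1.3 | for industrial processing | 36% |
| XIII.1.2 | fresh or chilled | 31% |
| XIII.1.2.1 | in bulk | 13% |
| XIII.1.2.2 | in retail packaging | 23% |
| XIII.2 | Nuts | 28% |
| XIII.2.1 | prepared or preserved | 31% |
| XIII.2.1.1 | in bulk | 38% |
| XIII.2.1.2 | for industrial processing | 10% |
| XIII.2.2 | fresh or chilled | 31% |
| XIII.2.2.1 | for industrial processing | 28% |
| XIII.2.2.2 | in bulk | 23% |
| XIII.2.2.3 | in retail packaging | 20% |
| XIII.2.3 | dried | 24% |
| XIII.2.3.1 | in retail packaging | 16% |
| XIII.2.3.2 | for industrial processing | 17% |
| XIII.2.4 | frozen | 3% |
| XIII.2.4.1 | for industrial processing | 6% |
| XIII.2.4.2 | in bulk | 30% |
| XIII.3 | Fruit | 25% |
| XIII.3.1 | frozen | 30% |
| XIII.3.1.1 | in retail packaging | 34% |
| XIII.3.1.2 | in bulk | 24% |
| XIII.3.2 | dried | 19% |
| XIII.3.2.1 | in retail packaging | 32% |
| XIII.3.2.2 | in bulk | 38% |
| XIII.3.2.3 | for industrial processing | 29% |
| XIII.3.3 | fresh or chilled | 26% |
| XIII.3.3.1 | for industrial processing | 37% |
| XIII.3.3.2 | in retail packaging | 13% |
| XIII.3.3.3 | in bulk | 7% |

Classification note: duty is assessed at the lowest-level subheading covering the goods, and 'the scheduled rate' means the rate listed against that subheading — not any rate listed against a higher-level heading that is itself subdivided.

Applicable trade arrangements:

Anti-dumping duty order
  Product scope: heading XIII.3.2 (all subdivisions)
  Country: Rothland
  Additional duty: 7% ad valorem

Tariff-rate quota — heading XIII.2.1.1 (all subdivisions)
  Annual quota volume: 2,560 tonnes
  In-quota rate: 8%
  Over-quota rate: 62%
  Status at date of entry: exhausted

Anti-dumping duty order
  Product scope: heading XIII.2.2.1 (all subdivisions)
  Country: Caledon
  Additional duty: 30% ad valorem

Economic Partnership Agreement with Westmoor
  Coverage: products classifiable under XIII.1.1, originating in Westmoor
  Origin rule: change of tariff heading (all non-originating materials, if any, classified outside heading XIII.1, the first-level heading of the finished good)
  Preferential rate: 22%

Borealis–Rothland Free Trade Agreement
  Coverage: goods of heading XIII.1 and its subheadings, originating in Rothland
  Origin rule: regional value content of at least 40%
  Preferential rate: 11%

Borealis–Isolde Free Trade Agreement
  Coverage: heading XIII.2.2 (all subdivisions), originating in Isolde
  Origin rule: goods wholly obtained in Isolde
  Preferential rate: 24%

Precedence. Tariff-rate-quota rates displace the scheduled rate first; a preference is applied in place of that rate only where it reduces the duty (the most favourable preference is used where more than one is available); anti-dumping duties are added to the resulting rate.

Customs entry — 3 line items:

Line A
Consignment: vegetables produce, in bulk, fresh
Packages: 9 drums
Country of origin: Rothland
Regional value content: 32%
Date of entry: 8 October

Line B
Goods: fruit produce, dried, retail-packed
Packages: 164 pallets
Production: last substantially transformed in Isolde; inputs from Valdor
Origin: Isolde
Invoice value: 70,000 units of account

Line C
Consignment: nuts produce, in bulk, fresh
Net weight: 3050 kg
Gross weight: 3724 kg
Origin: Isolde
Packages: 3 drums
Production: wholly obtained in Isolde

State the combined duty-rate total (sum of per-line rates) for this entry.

Line A: vegetables → XIII.1; fresh → XIII.1.2; in bulk → XIII.1.2.1. Scheduled 13%. Rothland agreement on XIII.1: RVC < 40%. → 13%.
Line B: fruit → XIII.3; dried → XIII.3.2; retail-packed → XIII.3.2.1. Scheduled 32%. Isolde agreement on XIII.2.2: XIII.3.2.1 not covered. → 32%.
Line C: nuts → XIII.2; fresh → XIII.2.2; in bulk → XIII.2.2.2. Scheduled 23%. Isolde agreement on XIII.2.2: wholly obtained → 24% available; preference 24% not lower than 23% → no reduction. → 23%.
Sum: 13% + 32% + 23% = 68%.

68%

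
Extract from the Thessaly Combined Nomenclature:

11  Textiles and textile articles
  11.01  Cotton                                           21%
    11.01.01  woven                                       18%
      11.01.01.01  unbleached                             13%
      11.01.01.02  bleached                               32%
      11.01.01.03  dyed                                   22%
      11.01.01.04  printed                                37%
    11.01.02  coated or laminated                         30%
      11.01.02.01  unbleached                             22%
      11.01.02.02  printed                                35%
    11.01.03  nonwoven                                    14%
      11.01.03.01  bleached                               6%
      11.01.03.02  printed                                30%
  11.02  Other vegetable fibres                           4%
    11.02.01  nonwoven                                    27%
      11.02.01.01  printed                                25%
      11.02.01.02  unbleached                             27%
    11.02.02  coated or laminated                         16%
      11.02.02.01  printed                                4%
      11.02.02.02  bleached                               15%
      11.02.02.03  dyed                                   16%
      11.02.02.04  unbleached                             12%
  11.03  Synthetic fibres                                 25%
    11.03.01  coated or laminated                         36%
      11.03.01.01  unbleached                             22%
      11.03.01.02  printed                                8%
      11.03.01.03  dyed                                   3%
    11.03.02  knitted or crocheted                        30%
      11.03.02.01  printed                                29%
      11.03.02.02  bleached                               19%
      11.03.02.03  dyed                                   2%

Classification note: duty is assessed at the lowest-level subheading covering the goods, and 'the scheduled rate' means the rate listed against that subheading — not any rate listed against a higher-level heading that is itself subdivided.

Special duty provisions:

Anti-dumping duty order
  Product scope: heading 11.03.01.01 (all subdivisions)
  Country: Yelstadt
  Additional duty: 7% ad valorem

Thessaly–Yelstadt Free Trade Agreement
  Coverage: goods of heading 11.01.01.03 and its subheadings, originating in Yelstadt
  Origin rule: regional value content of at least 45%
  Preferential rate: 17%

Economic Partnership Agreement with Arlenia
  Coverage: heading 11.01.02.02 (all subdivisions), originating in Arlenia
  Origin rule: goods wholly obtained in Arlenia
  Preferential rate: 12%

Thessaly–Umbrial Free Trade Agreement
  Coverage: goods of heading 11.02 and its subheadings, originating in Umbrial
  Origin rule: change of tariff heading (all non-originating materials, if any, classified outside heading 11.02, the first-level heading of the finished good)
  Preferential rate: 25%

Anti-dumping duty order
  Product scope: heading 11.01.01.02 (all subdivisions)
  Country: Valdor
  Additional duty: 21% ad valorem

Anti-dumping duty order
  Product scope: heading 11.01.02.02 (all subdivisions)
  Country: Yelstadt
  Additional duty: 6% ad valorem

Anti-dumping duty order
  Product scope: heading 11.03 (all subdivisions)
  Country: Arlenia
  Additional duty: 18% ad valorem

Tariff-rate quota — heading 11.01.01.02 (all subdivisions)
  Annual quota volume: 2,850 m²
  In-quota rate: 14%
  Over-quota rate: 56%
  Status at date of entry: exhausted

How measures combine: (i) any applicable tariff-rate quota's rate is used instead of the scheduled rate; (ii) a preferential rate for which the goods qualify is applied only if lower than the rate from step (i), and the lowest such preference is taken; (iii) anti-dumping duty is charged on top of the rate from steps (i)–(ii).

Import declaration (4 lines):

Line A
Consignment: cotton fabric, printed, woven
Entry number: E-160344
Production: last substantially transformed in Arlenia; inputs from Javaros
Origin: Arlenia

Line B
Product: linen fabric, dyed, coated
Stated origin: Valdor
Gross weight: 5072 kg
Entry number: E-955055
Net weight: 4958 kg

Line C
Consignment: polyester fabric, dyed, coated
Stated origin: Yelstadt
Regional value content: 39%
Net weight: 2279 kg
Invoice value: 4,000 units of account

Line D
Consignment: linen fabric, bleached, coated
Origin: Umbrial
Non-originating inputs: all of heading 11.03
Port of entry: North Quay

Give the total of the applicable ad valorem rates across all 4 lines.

71%

Line A: cotton → 11.01; woven → 11.01.01; printed → 11.01.01.04. Scheduled 37%. Arlenia agreement on 11.01.02.02: 11.01.01.04 not covered. → 37%.
Line B: linen → 11.02; coated → 11.02.02; dyed → 11.02.02.03. Scheduled 16%. No special measure applies. → 16%.
Line C: polyester → 11.03; coated → 11.03.01; dyed → 11.03.01.03. Scheduled 3%. Yelstadt agreement on 11.01.01.03: 11.03.01.03 not covered. → 3%.
Line D: linen → 11.02; coated → 11.02.02; bleached → 11.02.02.02. Scheduled 15%. Umbrial agreement on 11.02: CTH met → 25% available; preference 25% not lower than 15% → no reduction. → 15%.
Sum: 37% + 16% + 3% + 15% = 71%.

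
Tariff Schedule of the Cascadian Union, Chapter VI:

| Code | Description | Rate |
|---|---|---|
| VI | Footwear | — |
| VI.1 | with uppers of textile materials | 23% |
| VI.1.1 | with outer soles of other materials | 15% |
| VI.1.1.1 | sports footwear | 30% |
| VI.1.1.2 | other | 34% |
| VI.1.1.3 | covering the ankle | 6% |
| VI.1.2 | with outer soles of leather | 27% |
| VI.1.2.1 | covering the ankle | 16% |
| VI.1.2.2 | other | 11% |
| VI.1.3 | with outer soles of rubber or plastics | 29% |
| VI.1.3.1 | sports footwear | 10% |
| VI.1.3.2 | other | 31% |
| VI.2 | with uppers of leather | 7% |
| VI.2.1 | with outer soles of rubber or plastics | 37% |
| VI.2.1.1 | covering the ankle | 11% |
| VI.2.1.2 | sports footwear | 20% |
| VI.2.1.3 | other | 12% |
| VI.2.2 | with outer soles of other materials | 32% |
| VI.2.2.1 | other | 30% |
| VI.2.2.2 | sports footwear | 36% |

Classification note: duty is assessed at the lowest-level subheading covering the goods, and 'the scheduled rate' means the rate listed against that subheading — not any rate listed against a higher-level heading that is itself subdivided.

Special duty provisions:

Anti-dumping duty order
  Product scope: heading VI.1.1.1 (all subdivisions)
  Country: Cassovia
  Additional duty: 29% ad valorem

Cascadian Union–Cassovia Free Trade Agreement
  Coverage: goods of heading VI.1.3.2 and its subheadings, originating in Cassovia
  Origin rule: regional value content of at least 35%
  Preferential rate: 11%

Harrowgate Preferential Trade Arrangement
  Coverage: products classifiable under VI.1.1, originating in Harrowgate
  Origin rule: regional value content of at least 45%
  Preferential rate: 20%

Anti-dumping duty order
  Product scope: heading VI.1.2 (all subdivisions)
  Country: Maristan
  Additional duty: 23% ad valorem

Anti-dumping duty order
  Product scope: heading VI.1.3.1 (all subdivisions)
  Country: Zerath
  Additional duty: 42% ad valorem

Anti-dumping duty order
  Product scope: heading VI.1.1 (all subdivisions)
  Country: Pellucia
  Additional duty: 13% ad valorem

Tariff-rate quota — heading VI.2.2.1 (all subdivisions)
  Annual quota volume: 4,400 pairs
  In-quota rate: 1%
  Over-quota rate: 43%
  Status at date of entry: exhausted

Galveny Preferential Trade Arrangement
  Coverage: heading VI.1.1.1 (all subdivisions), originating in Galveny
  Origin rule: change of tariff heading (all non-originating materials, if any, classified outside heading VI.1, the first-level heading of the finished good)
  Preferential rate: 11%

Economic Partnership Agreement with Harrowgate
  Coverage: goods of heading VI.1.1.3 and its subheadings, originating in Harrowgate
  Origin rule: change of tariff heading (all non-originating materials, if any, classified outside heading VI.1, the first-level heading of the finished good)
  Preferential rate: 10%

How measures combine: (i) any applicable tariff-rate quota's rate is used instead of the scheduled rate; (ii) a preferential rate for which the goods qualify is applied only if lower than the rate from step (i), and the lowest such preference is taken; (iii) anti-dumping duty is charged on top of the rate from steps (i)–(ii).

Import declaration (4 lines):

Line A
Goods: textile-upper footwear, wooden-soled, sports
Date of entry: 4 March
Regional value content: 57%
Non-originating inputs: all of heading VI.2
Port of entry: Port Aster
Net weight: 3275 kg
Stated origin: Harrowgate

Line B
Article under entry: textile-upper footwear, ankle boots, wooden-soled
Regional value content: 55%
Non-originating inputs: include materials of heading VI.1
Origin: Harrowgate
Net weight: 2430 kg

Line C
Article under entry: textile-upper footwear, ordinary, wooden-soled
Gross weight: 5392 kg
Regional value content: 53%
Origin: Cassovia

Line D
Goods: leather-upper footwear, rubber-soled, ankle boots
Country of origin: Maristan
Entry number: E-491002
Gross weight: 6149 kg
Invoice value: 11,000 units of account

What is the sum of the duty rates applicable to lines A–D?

71%

Line A: textile-upper → VI.1; wooden-soled → VI.1.1; sports → VI.1.1.1. Scheduled 30%. Harrowgate agreement on VI.1.1: RVC ≥ 45% → 20% available; Harrowgate agreement on VI.1.1.3: VI.1.1.1 not covered; preferential 20%. → 20%.
Line B: textile-upper → VI.1; wooden-soled → VI.1.1; ankle boots → VI.1.1.3. Scheduled 6%. Harrowgate agreement on VI.1.1: RVC ≥ 45% → 20% available; Harrowgate agreement on VI.1.1.3: CTH not met; preference 20% not lower than 6% → no reduction. → 6%.
Line C: textile-upper → VI.1; wooden-soled → VI.1.1; ordinary → VI.1.1.2. Scheduled 34%. Cassovia agreement on VI.1.3.2: VI.1.1.2 not covered. → 34%.
Line D: leather-upper → VI.2; rubber-soled → VI.2.1; ankle boots → VI.2.1.1. Scheduled 11%. No special measure applies. → 11%.
Sum: 20% + 6% + 34% + 11% = 71%.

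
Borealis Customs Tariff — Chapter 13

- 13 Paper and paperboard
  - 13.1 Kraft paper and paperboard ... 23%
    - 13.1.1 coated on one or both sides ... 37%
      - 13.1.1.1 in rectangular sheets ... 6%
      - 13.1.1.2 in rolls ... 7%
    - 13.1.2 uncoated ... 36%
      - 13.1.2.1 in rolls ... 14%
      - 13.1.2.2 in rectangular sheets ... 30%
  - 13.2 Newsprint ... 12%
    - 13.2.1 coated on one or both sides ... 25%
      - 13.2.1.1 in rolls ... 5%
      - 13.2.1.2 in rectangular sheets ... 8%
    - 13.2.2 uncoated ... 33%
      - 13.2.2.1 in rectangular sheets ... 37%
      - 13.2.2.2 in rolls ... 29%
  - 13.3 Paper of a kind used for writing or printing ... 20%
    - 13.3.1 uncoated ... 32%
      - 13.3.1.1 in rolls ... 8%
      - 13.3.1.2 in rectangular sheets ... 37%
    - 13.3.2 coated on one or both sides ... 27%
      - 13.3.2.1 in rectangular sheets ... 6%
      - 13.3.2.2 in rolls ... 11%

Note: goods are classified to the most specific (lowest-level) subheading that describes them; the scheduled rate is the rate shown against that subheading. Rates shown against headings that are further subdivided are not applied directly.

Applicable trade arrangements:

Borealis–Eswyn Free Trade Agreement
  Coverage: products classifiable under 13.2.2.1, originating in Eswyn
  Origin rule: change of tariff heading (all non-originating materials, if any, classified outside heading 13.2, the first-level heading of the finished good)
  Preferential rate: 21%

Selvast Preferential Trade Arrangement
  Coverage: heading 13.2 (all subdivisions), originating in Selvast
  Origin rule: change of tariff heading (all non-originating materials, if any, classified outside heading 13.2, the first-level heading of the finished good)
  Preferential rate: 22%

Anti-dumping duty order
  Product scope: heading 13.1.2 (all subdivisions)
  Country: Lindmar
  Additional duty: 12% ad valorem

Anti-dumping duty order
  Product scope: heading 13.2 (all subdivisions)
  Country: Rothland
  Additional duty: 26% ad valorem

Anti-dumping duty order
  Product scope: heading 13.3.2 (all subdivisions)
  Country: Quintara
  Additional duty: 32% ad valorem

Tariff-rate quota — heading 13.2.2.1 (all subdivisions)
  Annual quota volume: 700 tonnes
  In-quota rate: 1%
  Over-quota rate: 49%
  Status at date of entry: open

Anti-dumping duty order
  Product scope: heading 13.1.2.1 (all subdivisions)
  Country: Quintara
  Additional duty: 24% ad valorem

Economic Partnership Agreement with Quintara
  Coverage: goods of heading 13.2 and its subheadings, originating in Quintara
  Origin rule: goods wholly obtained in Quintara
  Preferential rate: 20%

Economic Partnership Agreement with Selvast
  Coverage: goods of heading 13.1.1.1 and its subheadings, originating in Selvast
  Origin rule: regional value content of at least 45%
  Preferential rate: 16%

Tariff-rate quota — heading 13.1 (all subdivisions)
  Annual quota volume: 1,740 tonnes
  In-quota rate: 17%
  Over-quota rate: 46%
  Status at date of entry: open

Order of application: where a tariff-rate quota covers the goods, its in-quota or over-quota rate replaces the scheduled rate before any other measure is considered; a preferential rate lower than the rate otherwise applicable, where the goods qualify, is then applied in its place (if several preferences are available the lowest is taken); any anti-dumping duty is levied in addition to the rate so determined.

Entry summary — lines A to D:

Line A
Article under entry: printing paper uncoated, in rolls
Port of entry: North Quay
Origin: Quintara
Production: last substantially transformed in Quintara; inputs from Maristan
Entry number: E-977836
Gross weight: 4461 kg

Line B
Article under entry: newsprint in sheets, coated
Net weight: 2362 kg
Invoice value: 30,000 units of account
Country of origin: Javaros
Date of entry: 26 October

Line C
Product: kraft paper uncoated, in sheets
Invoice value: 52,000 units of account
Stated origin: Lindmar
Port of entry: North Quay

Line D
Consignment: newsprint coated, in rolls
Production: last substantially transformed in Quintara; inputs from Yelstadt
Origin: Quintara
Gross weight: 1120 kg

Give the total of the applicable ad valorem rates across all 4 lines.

50%

Line A: printing paper → 13.3; uncoated → 13.3.1; in rolls → 13.3.1.1. Scheduled 8%. Quintara agreement on 13.2: 13.3.1.1 not covered. → 8%.
Line B: newsprint → 13.2; coated → 13.2.1; in sheets → 13.2.1.2. Scheduled 8%. No special measure applies. → 8%.
Line C: kraft paper → 13.1; uncoated → 13.1.2; in sheets → 13.1.2.2. Scheduled 30%. quota on 13.1 open → in-quota 17%; anti-dumping (Lindmar, 13.1.2): +12%; total 17% + 12% = 29%. → 29%.
Line D: newsprint → 13.2; coated → 13.2.1; in rolls → 13.2.1.1. Scheduled 5%. Quintara agreement on 13.2: not wholly obtained. → 5%.
Sum: 8% + 8% + 29% + 5% = 50%.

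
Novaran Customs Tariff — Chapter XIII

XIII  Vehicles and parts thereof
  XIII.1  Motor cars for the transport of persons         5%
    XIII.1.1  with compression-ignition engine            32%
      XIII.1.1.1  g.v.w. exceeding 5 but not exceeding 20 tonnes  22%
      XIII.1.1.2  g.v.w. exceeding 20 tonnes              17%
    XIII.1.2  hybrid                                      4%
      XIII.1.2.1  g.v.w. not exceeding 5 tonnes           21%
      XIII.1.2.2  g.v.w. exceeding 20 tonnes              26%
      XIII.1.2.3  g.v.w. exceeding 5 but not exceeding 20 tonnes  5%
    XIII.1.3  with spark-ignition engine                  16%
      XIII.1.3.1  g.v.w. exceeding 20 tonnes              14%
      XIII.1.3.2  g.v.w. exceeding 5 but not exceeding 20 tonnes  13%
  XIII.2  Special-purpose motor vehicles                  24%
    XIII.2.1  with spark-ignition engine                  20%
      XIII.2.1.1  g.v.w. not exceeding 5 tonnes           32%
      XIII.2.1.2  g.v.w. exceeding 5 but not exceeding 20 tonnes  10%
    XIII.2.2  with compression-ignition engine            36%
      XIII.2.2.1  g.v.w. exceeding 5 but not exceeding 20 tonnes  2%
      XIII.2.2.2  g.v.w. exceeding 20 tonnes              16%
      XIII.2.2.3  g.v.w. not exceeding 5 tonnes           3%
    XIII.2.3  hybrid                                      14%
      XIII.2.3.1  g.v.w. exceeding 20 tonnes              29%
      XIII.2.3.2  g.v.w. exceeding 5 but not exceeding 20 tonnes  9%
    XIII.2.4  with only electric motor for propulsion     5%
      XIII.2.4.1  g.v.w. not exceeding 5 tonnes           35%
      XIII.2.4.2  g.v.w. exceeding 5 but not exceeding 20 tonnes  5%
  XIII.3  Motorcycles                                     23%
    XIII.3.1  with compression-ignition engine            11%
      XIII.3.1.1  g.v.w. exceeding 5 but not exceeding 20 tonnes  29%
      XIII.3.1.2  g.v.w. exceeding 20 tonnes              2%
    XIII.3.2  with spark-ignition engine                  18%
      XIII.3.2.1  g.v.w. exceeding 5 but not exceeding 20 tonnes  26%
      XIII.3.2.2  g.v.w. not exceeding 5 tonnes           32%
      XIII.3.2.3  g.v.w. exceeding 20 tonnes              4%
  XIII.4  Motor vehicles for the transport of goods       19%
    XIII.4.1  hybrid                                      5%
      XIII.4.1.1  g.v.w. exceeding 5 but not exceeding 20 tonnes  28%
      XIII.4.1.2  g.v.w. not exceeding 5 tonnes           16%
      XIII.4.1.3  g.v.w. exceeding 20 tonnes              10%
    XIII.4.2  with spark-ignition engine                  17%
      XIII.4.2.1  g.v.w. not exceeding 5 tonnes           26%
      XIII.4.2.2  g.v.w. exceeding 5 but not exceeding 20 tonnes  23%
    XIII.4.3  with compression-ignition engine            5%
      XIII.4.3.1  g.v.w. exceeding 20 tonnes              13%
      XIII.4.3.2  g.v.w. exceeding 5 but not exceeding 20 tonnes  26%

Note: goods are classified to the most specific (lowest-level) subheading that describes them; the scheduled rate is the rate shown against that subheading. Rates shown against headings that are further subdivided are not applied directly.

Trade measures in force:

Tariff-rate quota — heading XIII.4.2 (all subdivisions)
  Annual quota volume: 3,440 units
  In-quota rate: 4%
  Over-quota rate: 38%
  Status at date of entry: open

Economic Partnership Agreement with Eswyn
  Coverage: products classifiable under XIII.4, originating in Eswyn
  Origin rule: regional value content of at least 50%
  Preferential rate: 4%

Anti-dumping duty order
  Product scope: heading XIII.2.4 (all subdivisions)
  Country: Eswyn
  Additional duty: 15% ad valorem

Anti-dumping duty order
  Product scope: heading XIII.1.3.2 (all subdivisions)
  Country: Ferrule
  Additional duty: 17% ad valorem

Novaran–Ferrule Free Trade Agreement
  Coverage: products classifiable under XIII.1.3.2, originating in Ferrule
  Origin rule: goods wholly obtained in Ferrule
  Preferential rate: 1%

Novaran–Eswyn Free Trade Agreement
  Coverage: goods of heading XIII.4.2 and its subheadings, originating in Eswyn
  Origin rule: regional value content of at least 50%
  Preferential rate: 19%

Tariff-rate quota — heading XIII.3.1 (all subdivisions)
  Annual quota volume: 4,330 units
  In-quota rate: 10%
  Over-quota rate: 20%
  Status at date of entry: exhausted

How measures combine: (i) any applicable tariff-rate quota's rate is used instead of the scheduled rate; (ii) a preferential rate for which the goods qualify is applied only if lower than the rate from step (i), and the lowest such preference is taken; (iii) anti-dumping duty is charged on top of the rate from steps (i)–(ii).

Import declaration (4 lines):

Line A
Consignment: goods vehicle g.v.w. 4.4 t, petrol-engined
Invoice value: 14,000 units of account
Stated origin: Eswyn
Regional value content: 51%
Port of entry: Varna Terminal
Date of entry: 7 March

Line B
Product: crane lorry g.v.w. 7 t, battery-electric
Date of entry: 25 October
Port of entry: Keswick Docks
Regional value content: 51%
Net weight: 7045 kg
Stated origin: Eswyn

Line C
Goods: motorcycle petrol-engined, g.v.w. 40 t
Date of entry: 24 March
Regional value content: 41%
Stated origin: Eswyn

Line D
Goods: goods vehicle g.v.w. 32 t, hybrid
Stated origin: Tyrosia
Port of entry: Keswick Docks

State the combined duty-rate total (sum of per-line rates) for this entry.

Line A: goods vehicle → XIII.4; petrol-engined → XIII.4.2; g.v.w. 4.4 t → XIII.4.2.1. Scheduled 26%. quota on XIII.4.2 open → in-quota 4%; Eswyn agreement on XIII.4: RVC ≥ 50% → 4% available; Eswyn agreement on XIII.4.2: RVC ≥ 50% → 19% available; preference 4% not lower than 4% → no reduction. → 4%.
Line B: crane lorry → XIII.2; battery-electric → XIII.2.4; g.v.w. 7 t → XIII.2.4.2. Scheduled 5%. Eswyn agreement on XIII.4: XIII.2.4.2 not covered; Eswyn agreement on XIII.4.2: XIII.2.4.2 not covered; anti-dumping (Eswyn, XIII.2.4): +15%; total 5% + 15% = 20%. → 20%.
Line C: motorcycle → XIII.3; petrol-engined → XIII.3.2; g.v.w. 40 t → XIII.3.2.3. Scheduled 4%. Eswyn agreement on XIII.4: XIII.3.2.3 not covered; Eswyn agreement on XIII.4.2: XIII.3.2.3 not covered. → 4%.
Line D: goods vehicle → XIII.4; hybrid → XIII.4.1; g.v.w. 32 t → XIII.4.1.3. Scheduled 10%. No special measure applies. → 10%.
Sum: 4% + 20% + 4% + 10% = 38%.

38%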